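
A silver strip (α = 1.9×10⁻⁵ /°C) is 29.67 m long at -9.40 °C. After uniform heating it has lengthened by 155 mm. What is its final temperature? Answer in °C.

ΔL = αL₀ΔT ⇒ ΔT = ΔL / (αL₀)
ΔT = 155×10⁻³ m / (1.9×10⁻⁵ × 29.67 m) = 274.95 K
T = -9.40 + 274.95 = 265.55 °C

T = 266 °C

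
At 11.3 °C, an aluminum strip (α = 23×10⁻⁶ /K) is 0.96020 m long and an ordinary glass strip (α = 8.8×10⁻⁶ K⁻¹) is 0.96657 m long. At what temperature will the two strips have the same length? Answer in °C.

T = 480.4 °C

L₁(1 + α₁ΔT) = L₂(1 + α₂ΔT) ⇒ ΔT = (L₂ − L₁)/(α₁L₁ − α₂L₂)
L₂ − L₁ = 0.96657 − 0.96020 = 6.37×10⁻³ m
α₁L₁ − α₂L₂ = 23×10⁻⁶×0.96020 − 8.8×10⁻⁶×0.96657 = 1.3578784×10⁻⁵ m/K
ΔT = 6.37×10⁻³ / 1.3578784×10⁻⁵ = 469.114 K
T = 11.3 + 469.114 = 480.414 °C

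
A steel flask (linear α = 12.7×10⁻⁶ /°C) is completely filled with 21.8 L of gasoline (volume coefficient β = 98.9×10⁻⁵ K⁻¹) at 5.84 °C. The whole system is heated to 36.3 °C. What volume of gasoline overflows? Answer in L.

The flask also expands: β_container ≈ 3α = 3.81×10⁻⁵ /K
Net overflow = V₀(β_liq − 3α_cont)ΔT
β − 3α = 9.89×10⁻⁴ − 3.81×10⁻⁵ = 9.509×10⁻⁴ /K; ΔT = 30.46 K
ΔV = 21.8 × 9.509×10⁻⁴ × 30.46 = 0.631 L

0.631 L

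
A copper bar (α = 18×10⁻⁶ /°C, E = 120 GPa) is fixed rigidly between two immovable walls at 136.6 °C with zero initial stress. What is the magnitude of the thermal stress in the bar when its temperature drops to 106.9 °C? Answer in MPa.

σ = 64.2 MPa

Fully constrained: the free strain ε = αΔT is blocked, so σ = Eε = EαΔT.
|ΔT| = 29.7 K
σ = 120×10⁹ × 18×10⁻⁶ × 29.7 = 6.42×10⁷ Pa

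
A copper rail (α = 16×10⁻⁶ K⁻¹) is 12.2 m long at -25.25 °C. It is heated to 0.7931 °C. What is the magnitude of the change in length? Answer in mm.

|ΔT| = |0.7931 − (-25.25)| = 26.0431 K
ΔL = αL₀ΔT = (16×10⁻⁶)(12.2)(26.0431) = 5.08×10⁻³ m

ΔL = 5.08 mm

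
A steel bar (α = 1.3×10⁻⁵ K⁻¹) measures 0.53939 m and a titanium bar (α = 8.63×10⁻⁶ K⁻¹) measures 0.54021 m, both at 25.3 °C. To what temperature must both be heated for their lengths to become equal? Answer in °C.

T = 374.2 °C

L₁(1 + α₁ΔT) = L₂(1 + α₂ΔT) ⇒ ΔT = (L₂ − L₁)/(α₁L₁ − α₂L₂)
L₂ − L₁ = 0.54021 − 0.53939 = 8.20×10⁻⁴ m
α₁L₁ − α₂L₂ = 1.3×10⁻⁵×0.53939 − 8.63×10⁻⁶×0.54021 = 2.3500577×10⁻⁶ m/K
ΔT = 8.20×10⁻⁴ / 2.3500577×10⁻⁶ = 348.928 K
T = 25.3 + 348.928 = 374.228 °C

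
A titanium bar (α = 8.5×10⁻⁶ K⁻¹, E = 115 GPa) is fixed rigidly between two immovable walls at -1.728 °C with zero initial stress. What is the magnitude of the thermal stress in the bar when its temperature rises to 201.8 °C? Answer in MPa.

Fully constrained: the free strain ε = αΔT is blocked, so σ = Eε = EαΔT.
|ΔT| = 203.528 K
σ = 115×10⁹ × 8.5×10⁻⁶ × 203.528 = 1.99×10⁸ Pa

σ = 199 MPa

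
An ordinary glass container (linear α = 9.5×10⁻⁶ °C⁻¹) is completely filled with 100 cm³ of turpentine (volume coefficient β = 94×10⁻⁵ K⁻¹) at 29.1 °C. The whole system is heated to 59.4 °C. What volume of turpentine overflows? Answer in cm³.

The container also expands: β_container ≈ 3α = 2.85×10⁻⁵ /K
Net overflow = V₀(β_liq − 3α_cont)ΔT
β − 3α = 9.40×10⁻⁴ − 2.85×10⁻⁵ = 9.115×10⁻⁴ /K; ΔT = 30.3 K
ΔV = 100 × 9.115×10⁻⁴ × 30.3 = 2.76 cm³

2.76 cm³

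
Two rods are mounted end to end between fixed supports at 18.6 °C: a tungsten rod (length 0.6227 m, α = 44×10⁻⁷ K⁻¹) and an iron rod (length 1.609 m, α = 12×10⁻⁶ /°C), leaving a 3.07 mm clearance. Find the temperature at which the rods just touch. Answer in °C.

α₁L₁ = 2.73988×10⁻⁶ m/K, α₂L₂ = 1.9308×10⁻⁵ m/K → total 2.204788×10⁻⁵ m/K
ΔT = g/(α₁L₁+α₂L₂) = 3.07×10⁻³ / 2.204788×10⁻⁵ = 139.24 K
T = 18.6 + 139.24 = 157.84 °C

T = 158 °C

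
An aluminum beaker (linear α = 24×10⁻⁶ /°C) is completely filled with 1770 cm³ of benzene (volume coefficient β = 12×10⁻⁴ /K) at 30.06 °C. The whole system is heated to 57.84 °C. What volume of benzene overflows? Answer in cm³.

55.5 cm³

The beaker also expands: β_container ≈ 3α = 7.2×10⁻⁵ /K
Net overflow = V₀(β_liq − 3α_cont)ΔT
β − 3α = 1.20×10⁻³ − 7.2×10⁻⁵ = 1.128×10⁻³ /K; ΔT = 27.78 K
ΔV = 1770 × 1.128×10⁻³ × 27.78 = 55.5 cm³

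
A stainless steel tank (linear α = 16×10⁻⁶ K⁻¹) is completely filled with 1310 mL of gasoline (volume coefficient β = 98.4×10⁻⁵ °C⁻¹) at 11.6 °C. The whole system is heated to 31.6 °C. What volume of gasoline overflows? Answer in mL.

24.5 mL

The tank also expands: β_container ≈ 3α = 4.8×10⁻⁵ /K
Net overflow = V₀(β_liq − 3α_cont)ΔT
β − 3α = 9.84×10⁻⁴ − 4.8×10⁻⁵ = 9.36×10⁻⁴ /K; ΔT = 20.0 K
ΔV = 1310 × 9.36×10⁻⁴ × 20.0 = 24.5 mL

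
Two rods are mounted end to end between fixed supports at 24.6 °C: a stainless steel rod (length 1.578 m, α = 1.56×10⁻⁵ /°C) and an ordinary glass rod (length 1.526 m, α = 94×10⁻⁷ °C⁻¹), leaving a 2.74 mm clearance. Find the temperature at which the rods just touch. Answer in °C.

α₁L₁ = 2.46168×10⁻⁵ m/K, α₂L₂ = 1.43444×10⁻⁵ m/K → total 3.89612×10⁻⁵ m/K
ΔT = g/(α₁L₁+α₂L₂) = 2.74×10⁻³ / 3.89612×10⁻⁵ = 70.326 K
T = 24.6 + 70.326 = 94.926 °C

T = 94.9 °C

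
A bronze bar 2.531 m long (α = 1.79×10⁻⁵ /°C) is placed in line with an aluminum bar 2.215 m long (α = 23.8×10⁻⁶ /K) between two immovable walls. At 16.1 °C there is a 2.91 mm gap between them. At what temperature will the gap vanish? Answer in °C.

α₁L₁ = 4.53049×10⁻⁵ m/K, α₂L₂ = 5.2717×10⁻⁵ m/K → total 9.80219×10⁻⁵ m/K
ΔT = g/(α₁L₁+α₂L₂) = 2.91×10⁻³ / 9.80219×10⁻⁵ = 29.687 K
T = 16.1 + 29.687 = 45.787 °C

T = 45.8 °C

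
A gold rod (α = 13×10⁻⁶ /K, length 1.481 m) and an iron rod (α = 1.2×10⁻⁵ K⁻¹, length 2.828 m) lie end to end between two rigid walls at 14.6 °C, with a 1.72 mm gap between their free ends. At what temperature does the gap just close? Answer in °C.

Gap closes when ΔL₁ + ΔL₂ = 1.72 mm = 1.72×10⁻³ m
(α₁L₁ + α₂L₂)ΔT = g
α₁L₁ + α₂L₂ = 13×10⁻⁶×1.481 + 1.2×10⁻⁵×2.828 = 5.3189×10⁻⁵ m/K
ΔT = 1.72×10⁻³ / 5.3189×10⁻⁵ = 32.338 K
T = 14.6 + 32.338 = 46.938 °C

T = 46.9 °C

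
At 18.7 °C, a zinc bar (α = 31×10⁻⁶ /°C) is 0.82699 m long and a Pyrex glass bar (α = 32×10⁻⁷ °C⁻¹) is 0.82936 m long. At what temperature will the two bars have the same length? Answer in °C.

Equal length when α₁L₁ΔT − α₂L₂ΔT = L₂ − L₁ = 2.37×10⁻³ m
α₁L₁ = 2.563669×10⁻⁵, α₂L₂ = 2.653952×10⁻⁶ → Δ(αL) = 2.2982738×10⁻⁵ m/K
ΔT = 2.37×10⁻³ / 2.2982738×10⁻⁵ = 103.121 K, so T = 18.7 + 103.121 = 121.821 °C

T = 121.8 °C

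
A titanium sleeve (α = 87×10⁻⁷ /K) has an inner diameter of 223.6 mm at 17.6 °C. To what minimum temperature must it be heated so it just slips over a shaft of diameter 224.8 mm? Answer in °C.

T = 634 °C

Required Δd = 224.8 − 223.6 = 1.2 mm
Δd = αd₀ΔT ⇒ ΔT = Δd/(αd₀) = 1.2 / (87×10⁻⁷ × 223.6) = 616.87 K
T_min = 17.6 + 616.87 = 634.47 °C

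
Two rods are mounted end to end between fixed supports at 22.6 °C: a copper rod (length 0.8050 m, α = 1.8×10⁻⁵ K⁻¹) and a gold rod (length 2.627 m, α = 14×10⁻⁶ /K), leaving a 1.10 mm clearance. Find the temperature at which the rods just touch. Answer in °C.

Gap closes when ΔL₁ + ΔL₂ = 1.10 mm = 1.10×10⁻³ m
(α₁L₁ + α₂L₂)ΔT = g
α₁L₁ + α₂L₂ = 1.8×10⁻⁵×0.8050 + 14×10⁻⁶×2.627 = 5.1268×10⁻⁵ m/K
ΔT = 1.10×10⁻³ / 5.1268×10⁻⁵ = 21.456 K
T = 22.6 + 21.456 = 44.056 °C

T = 44.1 °C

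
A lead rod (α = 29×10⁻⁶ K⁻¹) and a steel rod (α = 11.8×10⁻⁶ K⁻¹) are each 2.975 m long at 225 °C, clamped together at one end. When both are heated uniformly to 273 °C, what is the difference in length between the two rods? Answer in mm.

ΔT = 48 K
lead: ΔL = 29×10⁻⁶ × 2.975 m × 48 = 4.1412×10⁻³ m = 4.1412 mm
steel: ΔL = 11.8×10⁻⁶ × 2.975 m × 48 = 1.6850×10⁻³ m = 1.6850 mm
difference = 4.1412 − 1.6850 = 2.4562 mm

2.46 mm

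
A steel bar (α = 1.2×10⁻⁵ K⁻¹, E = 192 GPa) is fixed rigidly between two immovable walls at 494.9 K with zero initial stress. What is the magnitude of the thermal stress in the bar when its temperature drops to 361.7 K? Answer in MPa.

σ = 307 MPa

Fully constrained: the free strain ε = αΔT is blocked, so σ = Eε = EαΔT.
|ΔT| = 133.2 K
σ = 192×10⁹ × 1.2×10⁻⁵ × 133.2 = 3.07×10⁸ Pa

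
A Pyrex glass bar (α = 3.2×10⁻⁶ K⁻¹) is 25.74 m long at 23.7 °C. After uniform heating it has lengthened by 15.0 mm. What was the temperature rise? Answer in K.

ΔT = 182 K

ΔL = αL₀ΔT ⇒ ΔT = ΔL / (αL₀)
ΔT = 15.0×10⁻³ m / (3.2×10⁻⁶ × 25.74 m) = 182.11 K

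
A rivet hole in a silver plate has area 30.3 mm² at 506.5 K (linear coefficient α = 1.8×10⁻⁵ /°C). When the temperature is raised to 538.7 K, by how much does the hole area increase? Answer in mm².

ΔA = 0.0351 mm²

Area coefficient ≈ 2α; |ΔT| = 32.2 K
ΔA = 2αA₀ΔT = 2(1.8×10⁻⁵)(30.3)(32.2) = 0.0351 mm²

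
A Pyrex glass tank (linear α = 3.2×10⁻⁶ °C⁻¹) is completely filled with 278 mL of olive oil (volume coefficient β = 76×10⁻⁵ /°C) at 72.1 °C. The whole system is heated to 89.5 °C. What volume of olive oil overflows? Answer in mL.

3.63 mL

The tank also expands: β_container ≈ 3α = 9.6×10⁻⁶ /K
Net overflow = V₀(β_liq − 3α_cont)ΔT
β − 3α = 7.60×10⁻⁴ − 9.6×10⁻⁶ = 7.504×10⁻⁴ /K; ΔT = 17.4 K
ΔV = 278 × 7.504×10⁻⁴ × 17.4 = 3.63 mL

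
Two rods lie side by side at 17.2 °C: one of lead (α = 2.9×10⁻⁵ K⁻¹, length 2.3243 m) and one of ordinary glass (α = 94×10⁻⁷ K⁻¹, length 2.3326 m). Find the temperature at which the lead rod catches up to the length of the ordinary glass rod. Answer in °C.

T = 199.7 °C

Equal length when α₁L₁ΔT − α₂L₂ΔT = L₂ − L₁ = 8.30×10⁻³ m
α₁L₁ = 6.74047×10⁻⁵, α₂L₂ = 2.192644×10⁻⁵ → Δ(αL) = 4.547826×10⁻⁵ m/K
ΔT = 8.30×10⁻³ / 4.547826×10⁻⁵ = 182.505 K, so T = 17.2 + 182.505 = 199.705 °C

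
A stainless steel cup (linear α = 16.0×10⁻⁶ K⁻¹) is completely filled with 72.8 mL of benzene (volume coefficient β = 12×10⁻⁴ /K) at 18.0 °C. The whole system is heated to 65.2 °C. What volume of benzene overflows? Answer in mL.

3.96 mL

The cup also expands: β_container ≈ 3α = 4.8×10⁻⁵ /K
Net overflow = V₀(β_liq − 3α_cont)ΔT
β − 3α = 1.20×10⁻³ − 4.8×10⁻⁵ = 1.152×10⁻³ /K; ΔT = 47.2 K
ΔV = 72.8 × 1.152×10⁻³ × 47.2 = 3.96 mL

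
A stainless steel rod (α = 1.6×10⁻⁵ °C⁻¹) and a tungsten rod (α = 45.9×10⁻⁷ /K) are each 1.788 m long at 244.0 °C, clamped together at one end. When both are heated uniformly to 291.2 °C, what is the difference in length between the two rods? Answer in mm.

0.963 mm

ΔT = 47.2 K
stainless steel: ΔL = 1.6×10⁻⁵ × 1.788 m × 47.2 = 1.3503×10⁻³ m = 1.3503 mm
tungsten: ΔL = 45.9×10⁻⁷ × 1.788 m × 47.2 = 3.8737×10⁻⁴ m = 0.38737 mm
difference = 1.3503 − 0.38737 = 0.96293 mm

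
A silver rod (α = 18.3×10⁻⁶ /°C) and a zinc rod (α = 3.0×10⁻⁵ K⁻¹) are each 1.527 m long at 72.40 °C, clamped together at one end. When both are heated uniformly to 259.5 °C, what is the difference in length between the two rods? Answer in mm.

3.34 mm

ΔT = 187.10 K
silver: ΔL = 18.3×10⁻⁶ × 1.527 m × 187.10 = 5.2283×10⁻³ m = 5.2283 mm
zinc: ΔL = 3.0×10⁻⁵ × 1.527 m × 187.10 = 8.5711×10⁻³ m = 8.5711 mm
difference = 8.5711 − 5.2283 = 3.3428 mm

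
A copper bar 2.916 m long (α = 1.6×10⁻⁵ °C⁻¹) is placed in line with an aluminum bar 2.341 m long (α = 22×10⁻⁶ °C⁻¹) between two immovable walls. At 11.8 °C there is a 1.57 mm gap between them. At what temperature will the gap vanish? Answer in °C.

α₁L₁ = 4.6656×10⁻⁵ m/K, α₂L₂ = 5.1502×10⁻⁵ m/K → total 9.8158×10⁻⁵ m/K
ΔT = g/(α₁L₁+α₂L₂) = 1.57×10⁻³ / 9.8158×10⁻⁵ = 15.995 K
T = 11.8 + 15.995 = 27.795 °C

T = 27.8 °C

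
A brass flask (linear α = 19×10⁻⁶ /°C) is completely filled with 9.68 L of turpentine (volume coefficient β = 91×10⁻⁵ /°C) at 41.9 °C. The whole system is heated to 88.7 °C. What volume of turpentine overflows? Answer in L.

The flask also expands: β_container ≈ 3α = 5.7×10⁻⁵ /K
Net overflow = V₀(β_liq − 3α_cont)ΔT
β − 3α = 9.10×10⁻⁴ − 5.7×10⁻⁵ = 8.53×10⁻⁴ /K; ΔT = 46.8 K
ΔV = 9.68 × 8.53×10⁻⁴ × 46.8 = 0.386 L

0.386 L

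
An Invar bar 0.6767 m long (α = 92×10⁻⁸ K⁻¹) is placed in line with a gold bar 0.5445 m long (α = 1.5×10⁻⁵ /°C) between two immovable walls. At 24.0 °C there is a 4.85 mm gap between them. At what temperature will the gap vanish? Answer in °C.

T = 576 °C

Gap closes when ΔL₁ + ΔL₂ = 4.85 mm = 4.85×10⁻³ m
(α₁L₁ + α₂L₂)ΔT = g
α₁L₁ + α₂L₂ = 92×10⁻⁸×0.6767 + 1.5×10⁻⁵×0.5445 = 8.790064×10⁻⁶ m/K
ΔT = 4.85×10⁻³ / 8.790064×10⁻⁶ = 551.76 K
T = 24.0 + 551.76 = 575.76 °C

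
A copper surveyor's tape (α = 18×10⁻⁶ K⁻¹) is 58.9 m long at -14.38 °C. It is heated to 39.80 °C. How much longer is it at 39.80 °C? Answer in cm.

|ΔT| = |39.80 − (-14.38)| = 54.18 K
ΔL = αL₀ΔT = (18×10⁻⁶)(58.9)(54.18) = 5.74×10⁻² m

ΔL = 5.74 cm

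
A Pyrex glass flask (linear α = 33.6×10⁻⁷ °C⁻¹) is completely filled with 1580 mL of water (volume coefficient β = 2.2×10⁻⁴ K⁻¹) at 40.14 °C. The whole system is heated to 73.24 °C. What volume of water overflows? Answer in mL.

The flask also expands: β_container ≈ 3α = 1.008×10⁻⁵ /K
Net overflow = V₀(β_liq − 3α_cont)ΔT
β − 3α = 2.20×10⁻⁴ − 1.008×10⁻⁵ = 2.0992×10⁻⁴ /K; ΔT = 33.10 K
ΔV = 1580 × 2.0992×10⁻⁴ × 33.10 = 11.0 mL

11.0 mL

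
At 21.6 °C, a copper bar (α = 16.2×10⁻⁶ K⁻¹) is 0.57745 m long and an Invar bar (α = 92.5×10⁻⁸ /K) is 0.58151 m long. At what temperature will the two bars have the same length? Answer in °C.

Equal length when α₁L₁ΔT − α₂L₂ΔT = L₂ − L₁ = 4.06×10⁻³ m
α₁L₁ = 9.35469×10⁻⁶, α₂L₂ = 5.3789675×10⁻⁷ → Δ(αL) = 8.81679325×10⁻⁶ m/K
ΔT = 4.06×10⁻³ / 8.81679325×10⁻⁶ = 460.485 K, so T = 21.6 + 460.485 = 482.085 °C

T = 482.1 °C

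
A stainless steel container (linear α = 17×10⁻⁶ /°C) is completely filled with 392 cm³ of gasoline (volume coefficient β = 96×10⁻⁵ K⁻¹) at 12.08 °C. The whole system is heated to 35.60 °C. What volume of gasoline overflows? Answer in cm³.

The container also expands: β_container ≈ 3α = 5.1×10⁻⁵ /K
Net overflow = V₀(β_liq − 3α_cont)ΔT
β − 3α = 9.60×10⁻⁴ − 5.1×10⁻⁵ = 9.09×10⁻⁴ /K; ΔT = 23.52 K
ΔV = 392 × 9.09×10⁻⁴ × 23.52 = 8.38 cm³

8.38 cm³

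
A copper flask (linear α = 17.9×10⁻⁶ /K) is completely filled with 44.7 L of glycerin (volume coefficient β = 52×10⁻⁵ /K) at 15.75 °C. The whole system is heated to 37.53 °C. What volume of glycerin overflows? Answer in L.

The flask also expands: β_container ≈ 3α = 5.37×10⁻⁵ /K
Net overflow = V₀(β_liq − 3α_cont)ΔT
β − 3α = 5.20×10⁻⁴ − 5.37×10⁻⁵ = 4.663×10⁻⁴ /K; ΔT = 21.78 K
ΔV = 44.7 × 4.663×10⁻⁴ × 21.78 = 0.454 L

0.454 L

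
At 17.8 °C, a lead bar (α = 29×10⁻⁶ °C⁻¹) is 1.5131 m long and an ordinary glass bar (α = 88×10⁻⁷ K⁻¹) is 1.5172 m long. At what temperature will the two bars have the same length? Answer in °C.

L₁(1 + α₁ΔT) = L₂(1 + α₂ΔT) ⇒ ΔT = (L₂ − L₁)/(α₁L₁ − α₂L₂)
L₂ − L₁ = 1.5172 − 1.5131 = 4.10×10⁻³ m
α₁L₁ − α₂L₂ = 29×10⁻⁶×1.5131 − 88×10⁻⁷×1.5172 = 3.052854×10⁻⁵ m/K
ΔT = 4.10×10⁻³ / 3.052854×10⁻⁵ = 134.301 K
T = 17.8 + 134.301 = 152.101 °C

T = 152.1 °C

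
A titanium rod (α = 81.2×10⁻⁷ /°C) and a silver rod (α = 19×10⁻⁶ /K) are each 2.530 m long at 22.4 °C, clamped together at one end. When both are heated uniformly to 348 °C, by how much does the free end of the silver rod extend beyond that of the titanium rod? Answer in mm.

8.96 mm

ΔT = 325.6 K
titanium: ΔL = 81.2×10⁻⁷ × 2.530 m × 325.6 = 6.6890×10⁻³ m = 6.6890 mm
silver: ΔL = 19×10⁻⁶ × 2.530 m × 325.6 = 1.5652×10⁻² m = 15.652 mm
difference = 15.652 − 6.6890 = 8.963 mm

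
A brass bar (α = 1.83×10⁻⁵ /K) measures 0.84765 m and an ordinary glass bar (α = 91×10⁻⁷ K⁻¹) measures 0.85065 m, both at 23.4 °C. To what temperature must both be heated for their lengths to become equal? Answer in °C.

L₁(1 + α₁ΔT) = L₂(1 + α₂ΔT) ⇒ ΔT = (L₂ − L₁)/(α₁L₁ − α₂L₂)
L₂ − L₁ = 0.85065 − 0.84765 = 3.00×10⁻³ m
α₁L₁ − α₂L₂ = 1.83×10⁻⁵×0.84765 − 91×10⁻⁷×0.85065 = 7.77108×10⁻⁶ m/K
ΔT = 3.00×10⁻³ / 7.77108×10⁻⁶ = 386.047 K
T = 23.4 + 386.047 = 409.447 °C

T = 409.4 °C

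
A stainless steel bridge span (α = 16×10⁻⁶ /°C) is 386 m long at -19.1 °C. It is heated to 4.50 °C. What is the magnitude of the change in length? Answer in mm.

ΔL = 146 mm

|ΔT| = |4.50 − (-19.1)| = 23.60 K
ΔL = αL₀ΔT = (16×10⁻⁶)(386)(23.60) = 1.46×10⁻¹ m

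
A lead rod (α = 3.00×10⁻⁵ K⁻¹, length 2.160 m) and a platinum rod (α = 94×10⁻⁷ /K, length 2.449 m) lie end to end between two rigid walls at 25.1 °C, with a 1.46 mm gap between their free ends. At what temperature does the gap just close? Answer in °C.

Gap closes when ΔL₁ + ΔL₂ = 1.46 mm = 1.46×10⁻³ m
(α₁L₁ + α₂L₂)ΔT = g
α₁L₁ + α₂L₂ = 3.00×10⁻⁵×2.160 + 94×10⁻⁷×2.449 = 8.78206×10⁻⁵ m/K
ΔT = 1.46×10⁻³ / 8.78206×10⁻⁵ = 16.625 K
T = 25.1 + 16.625 = 41.725 °C

T = 41.7 °C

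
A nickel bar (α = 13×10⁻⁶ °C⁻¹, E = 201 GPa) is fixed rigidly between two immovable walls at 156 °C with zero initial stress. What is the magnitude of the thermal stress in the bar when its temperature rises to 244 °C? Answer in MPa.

Fully constrained: the free strain ε = αΔT is blocked, so σ = Eε = EαΔT.
|ΔT| = 88 K
σ = 201×10⁹ × 13×10⁻⁶ × 88 = 2.30×10⁸ Pa

σ = 230 MPa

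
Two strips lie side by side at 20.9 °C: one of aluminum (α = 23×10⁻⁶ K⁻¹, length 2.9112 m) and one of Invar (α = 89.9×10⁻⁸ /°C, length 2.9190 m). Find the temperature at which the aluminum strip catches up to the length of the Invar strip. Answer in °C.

T = 142.1 °C

Equal length when α₁L₁ΔT − α₂L₂ΔT = L₂ − L₁ = 7.80×10⁻³ m
α₁L₁ = 6.69576×10⁻⁵, α₂L₂ = 2.624181×10⁻⁶ → Δ(αL) = 6.4333419×10⁻⁵ m/K
ΔT = 7.80×10⁻³ / 6.4333419×10⁻⁵ = 121.243 K, so T = 20.9 + 121.243 = 142.143 °C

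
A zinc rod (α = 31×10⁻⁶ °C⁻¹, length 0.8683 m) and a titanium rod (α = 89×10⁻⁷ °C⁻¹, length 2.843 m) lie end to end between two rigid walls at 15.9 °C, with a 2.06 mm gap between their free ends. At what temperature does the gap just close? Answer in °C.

α₁L₁ = 2.69173×10⁻⁵ m/K, α₂L₂ = 2.53027×10⁻⁵ m/K → total 5.222×10⁻⁵ m/K
ΔT = g/(α₁L₁+α₂L₂) = 2.06×10⁻³ / 5.222×10⁻⁵ = 39.448 K
T = 15.9 + 39.448 = 55.348 °C

T = 55.3 °C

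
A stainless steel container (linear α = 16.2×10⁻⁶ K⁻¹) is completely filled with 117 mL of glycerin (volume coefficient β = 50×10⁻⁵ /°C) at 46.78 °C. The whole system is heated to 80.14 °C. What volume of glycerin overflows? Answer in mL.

The container also expands: β_container ≈ 3α = 4.86×10⁻⁵ /K
Net overflow = V₀(β_liq − 3α_cont)ΔT
β − 3α = 5.00×10⁻⁴ − 4.86×10⁻⁵ = 4.514×10⁻⁴ /K; ΔT = 33.36 K
ΔV = 117 × 4.514×10⁻⁴ × 33.36 = 1.76 mL

1.76 mL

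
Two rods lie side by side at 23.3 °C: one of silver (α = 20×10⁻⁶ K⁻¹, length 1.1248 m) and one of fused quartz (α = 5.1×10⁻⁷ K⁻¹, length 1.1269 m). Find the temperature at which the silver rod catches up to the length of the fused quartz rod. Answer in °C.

T = 119.1 °C

L₁(1 + α₁ΔT) = L₂(1 + α₂ΔT) ⇒ ΔT = (L₂ − L₁)/(α₁L₁ − α₂L₂)
L₂ − L₁ = 1.1269 − 1.1248 = 2.10×10⁻³ m
α₁L₁ − α₂L₂ = 20×10⁻⁶×1.1248 − 5.1×10⁻⁷×1.1269 = 2.1921281×10⁻⁵ m/K
ΔT = 2.10×10⁻³ / 2.1921281×10⁻⁵ = 95.797 K
T = 23.3 + 95.797 = 119.097 °C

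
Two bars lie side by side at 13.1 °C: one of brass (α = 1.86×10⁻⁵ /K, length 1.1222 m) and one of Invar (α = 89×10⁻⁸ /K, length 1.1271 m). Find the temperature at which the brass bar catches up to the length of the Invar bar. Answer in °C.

T = 259.7 °C

L₁(1 + α₁ΔT) = L₂(1 + α₂ΔT) ⇒ ΔT = (L₂ − L₁)/(α₁L₁ − α₂L₂)
L₂ − L₁ = 1.1271 − 1.1222 = 4.90×10⁻³ m
α₁L₁ − α₂L₂ = 1.86×10⁻⁵×1.1222 − 89×10⁻⁸×1.1271 = 1.9869801×10⁻⁵ m/K
ΔT = 4.90×10⁻³ / 1.9869801×10⁻⁵ = 246.605 K
T = 13.1 + 246.605 = 259.705 °C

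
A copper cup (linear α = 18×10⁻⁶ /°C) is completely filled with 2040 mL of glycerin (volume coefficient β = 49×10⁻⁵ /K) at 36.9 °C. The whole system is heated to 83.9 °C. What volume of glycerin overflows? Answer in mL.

The cup also expands: β_container ≈ 3α = 5.4×10⁻⁵ /K
Net overflow = V₀(β_liq − 3α_cont)ΔT
β − 3α = 4.90×10⁻⁴ − 5.4×10⁻⁵ = 4.36×10⁻⁴ /K; ΔT = 47.0 K
ΔV = 2040 × 4.36×10⁻⁴ × 47.0 = 41.8 mL

41.8 mL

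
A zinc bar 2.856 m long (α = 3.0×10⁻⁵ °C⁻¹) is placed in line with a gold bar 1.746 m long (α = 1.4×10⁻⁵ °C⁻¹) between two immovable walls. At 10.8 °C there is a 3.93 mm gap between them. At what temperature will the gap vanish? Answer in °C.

T = 46.5 °C

α₁L₁ = 8.568×10⁻⁵ m/K, α₂L₂ = 2.4444×10⁻⁵ m/K → total 1.10124×10⁻⁴ m/K
ΔT = g/(α₁L₁+α₂L₂) = 3.93×10⁻³ / 1.10124×10⁻⁴ = 35.687 K
T = 10.8 + 35.687 = 46.487 °C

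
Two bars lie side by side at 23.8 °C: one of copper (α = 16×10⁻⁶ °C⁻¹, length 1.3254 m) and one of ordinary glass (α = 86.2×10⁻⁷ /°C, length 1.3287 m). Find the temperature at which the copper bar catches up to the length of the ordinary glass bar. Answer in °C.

T = 362.2 °C

L₁(1 + α₁ΔT) = L₂(1 + α₂ΔT) ⇒ ΔT = (L₂ − L₁)/(α₁L₁ − α₂L₂)
L₂ − L₁ = 1.3287 − 1.3254 = 3.30×10⁻³ m
α₁L₁ − α₂L₂ = 16×10⁻⁶×1.3254 − 86.2×10⁻⁷×1.3287 = 9.753006×10⁻⁶ m/K
ΔT = 3.30×10⁻³ / 9.753006×10⁻⁶ = 338.357 K
T = 23.8 + 338.357 = 362.157 °C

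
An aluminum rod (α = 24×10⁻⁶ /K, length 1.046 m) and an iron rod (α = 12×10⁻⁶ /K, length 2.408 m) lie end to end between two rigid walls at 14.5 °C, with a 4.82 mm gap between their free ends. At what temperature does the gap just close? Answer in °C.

α₁L₁ = 2.5104×10⁻⁵ m/K, α₂L₂ = 2.8896×10⁻⁵ m/K → total 5.40×10⁻⁵ m/K
ΔT = g/(α₁L₁+α₂L₂) = 4.82×10⁻³ / 5.40×10⁻⁵ = 89.26 K
T = 14.5 + 89.26 = 103.76 °C

T = 104 °C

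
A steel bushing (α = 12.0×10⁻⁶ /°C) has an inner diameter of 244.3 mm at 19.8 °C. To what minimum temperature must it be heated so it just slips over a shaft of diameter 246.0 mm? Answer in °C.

Required Δd = 246.0 − 244.3 = 1.7 mm
Δd = αd₀ΔT ⇒ ΔT = Δd/(αd₀) = 1.7 / (12.0×10⁻⁶ × 244.3) = 579.89 K
T_min = 19.8 + 579.89 = 599.69 °C

T = 600 °C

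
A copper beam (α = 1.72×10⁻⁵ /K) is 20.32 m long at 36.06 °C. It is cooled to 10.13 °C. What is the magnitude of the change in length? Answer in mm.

ΔL = 9.06 mm

|ΔT| = |10.13 − 36.06| = 25.93 K
ΔL = αL₀ΔT = (1.72×10⁻⁵)(20.32)(25.93) = 9.06×10⁻³ m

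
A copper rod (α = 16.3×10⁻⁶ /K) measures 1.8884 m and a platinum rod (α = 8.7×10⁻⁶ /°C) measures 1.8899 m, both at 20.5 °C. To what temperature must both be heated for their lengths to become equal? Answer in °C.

T = 125.1 °C

Equal length when α₁L₁ΔT − α₂L₂ΔT = L₂ − L₁ = 1.50×10⁻³ m
α₁L₁ = 3.078092×10⁻⁵, α₂L₂ = 1.644213×10⁻⁵ → Δ(αL) = 1.433879×10⁻⁵ m/K
ΔT = 1.50×10⁻³ / 1.433879×10⁻⁵ = 104.611 K, so T = 20.5 + 104.611 = 125.111 °C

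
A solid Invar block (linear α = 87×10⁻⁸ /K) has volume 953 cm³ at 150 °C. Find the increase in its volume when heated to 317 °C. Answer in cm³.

Isotropic solid: β ≈ 3α = 2.6×10⁻⁶ /K; ΔT = 167 K
ΔV = 3αV₀ΔT = 3(87×10⁻⁸)(953)(167) = 0.415 cm³

ΔV = 0.415 cm³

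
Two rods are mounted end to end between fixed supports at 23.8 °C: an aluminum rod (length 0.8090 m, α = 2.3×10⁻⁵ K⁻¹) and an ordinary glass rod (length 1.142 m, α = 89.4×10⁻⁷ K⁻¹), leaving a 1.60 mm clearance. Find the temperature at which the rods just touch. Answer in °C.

T = 79.3 °C

Gap closes when ΔL₁ + ΔL₂ = 1.60 mm = 1.60×10⁻³ m
(α₁L₁ + α₂L₂)ΔT = g
α₁L₁ + α₂L₂ = 2.3×10⁻⁵×0.8090 + 89.4×10⁻⁷×1.142 = 2.881648×10⁻⁵ m/K
ΔT = 1.60×10⁻³ / 2.881648×10⁻⁵ = 55.524 K
T = 23.8 + 55.524 = 79.324 °C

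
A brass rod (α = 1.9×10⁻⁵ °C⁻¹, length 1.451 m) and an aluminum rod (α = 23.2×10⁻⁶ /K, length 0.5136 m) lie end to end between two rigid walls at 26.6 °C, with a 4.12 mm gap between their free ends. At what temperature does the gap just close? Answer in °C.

Gap closes when ΔL₁ + ΔL₂ = 4.12 mm = 4.12×10⁻³ m
(α₁L₁ + α₂L₂)ΔT = g
α₁L₁ + α₂L₂ = 1.9×10⁻⁵×1.451 + 23.2×10⁻⁶×0.5136 = 3.948452×10⁻⁵ m/K
ΔT = 4.12×10⁻³ / 3.948452×10⁻⁵ = 104.34 K
T = 26.6 + 104.34 = 130.94 °C

T = 131 °C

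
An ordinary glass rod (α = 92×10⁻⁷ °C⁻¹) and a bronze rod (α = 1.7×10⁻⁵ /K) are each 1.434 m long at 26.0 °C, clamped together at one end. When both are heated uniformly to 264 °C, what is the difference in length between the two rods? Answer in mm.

ΔT = 238.0 K
ordinary glass: ΔL = 92×10⁻⁷ × 1.434 m × 238.0 = 3.1399×10⁻³ m = 3.1399 mm
bronze: ΔL = 1.7×10⁻⁵ × 1.434 m × 238.0 = 5.8020×10⁻³ m = 5.8020 mm
difference = 5.8020 − 3.1399 = 2.6621 mm

2.66 mm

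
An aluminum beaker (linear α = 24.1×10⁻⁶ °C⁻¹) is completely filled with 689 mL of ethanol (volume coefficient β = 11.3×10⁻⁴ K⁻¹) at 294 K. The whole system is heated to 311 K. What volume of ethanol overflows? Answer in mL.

The beaker also expands: β_container ≈ 3α = 7.23×10⁻⁵ /K
Net overflow = V₀(β_liq − 3α_cont)ΔT
β − 3α = 1.13×10⁻³ − 7.23×10⁻⁵ = 1.0577×10⁻³ /K; ΔT = 17 K
ΔV = 689 × 1.0577×10⁻³ × 17 = 12.4 mL

12.4 mL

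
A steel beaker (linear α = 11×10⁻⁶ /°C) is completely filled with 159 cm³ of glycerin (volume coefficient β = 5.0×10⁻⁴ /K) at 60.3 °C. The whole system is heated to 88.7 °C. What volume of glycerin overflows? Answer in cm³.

2.11 cm³

The beaker also expands: β_container ≈ 3α = 3.3×10⁻⁵ /K
Net overflow = V₀(β_liq − 3α_cont)ΔT
β − 3α = 5.00×10⁻⁴ − 3.3×10⁻⁵ = 4.67×10⁻⁴ /K; ΔT = 28.4 K
ΔV = 159 × 4.67×10⁻⁴ × 28.4 = 2.11 cm³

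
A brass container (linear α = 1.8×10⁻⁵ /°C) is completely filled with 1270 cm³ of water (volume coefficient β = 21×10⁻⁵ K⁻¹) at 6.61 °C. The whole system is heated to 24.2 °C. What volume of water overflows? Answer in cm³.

The container also expands: β_container ≈ 3α = 5.4×10⁻⁵ /K
Net overflow = V₀(β_liq − 3α_cont)ΔT
β − 3α = 2.10×10⁻⁴ − 5.4×10⁻⁵ = 1.56×10⁻⁴ /K; ΔT = 17.59 K
ΔV = 1270 × 1.56×10⁻⁴ × 17.59 = 3.48 cm³

3.48 cm³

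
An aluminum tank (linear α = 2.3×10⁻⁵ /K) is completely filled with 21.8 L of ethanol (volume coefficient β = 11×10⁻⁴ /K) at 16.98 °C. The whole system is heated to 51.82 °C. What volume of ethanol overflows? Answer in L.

The tank also expands: β_container ≈ 3α = 6.9×10⁻⁵ /K
Net overflow = V₀(β_liq − 3α_cont)ΔT
β − 3α = 1.10×10⁻³ − 6.9×10⁻⁵ = 1.031×10⁻³ /K; ΔT = 34.84 K
ΔV = 21.8 × 1.031×10⁻³ × 34.84 = 0.783 L

0.783 L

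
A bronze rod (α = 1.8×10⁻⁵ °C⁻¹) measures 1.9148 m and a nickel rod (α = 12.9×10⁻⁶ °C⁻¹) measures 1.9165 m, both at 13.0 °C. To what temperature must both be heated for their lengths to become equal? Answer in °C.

Equal length when α₁L₁ΔT − α₂L₂ΔT = L₂ − L₁ = 1.70×10⁻³ m
α₁L₁ = 3.44664×10⁻⁵, α₂L₂ = 2.472285×10⁻⁵ → Δ(αL) = 9.74355×10⁻⁶ m/K
ΔT = 1.70×10⁻³ / 9.74355×10⁻⁶ = 174.474 K, so T = 13.0 + 174.474 = 187.474 °C

T = 187.5 °C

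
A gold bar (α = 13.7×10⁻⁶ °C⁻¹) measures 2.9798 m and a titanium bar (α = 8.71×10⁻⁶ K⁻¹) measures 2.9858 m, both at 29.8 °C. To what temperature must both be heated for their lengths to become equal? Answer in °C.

T = 434.7 °C

L₁(1 + α₁ΔT) = L₂(1 + α₂ΔT) ⇒ ΔT = (L₂ − L₁)/(α₁L₁ − α₂L₂)
L₂ − L₁ = 2.9858 − 2.9798 = 6.00×10⁻³ m
α₁L₁ − α₂L₂ = 13.7×10⁻⁶×2.9798 − 8.71×10⁻⁶×2.9858 = 1.4816942×10⁻⁵ m/K
ΔT = 6.00×10⁻³ / 1.4816942×10⁻⁵ = 404.942 K
T = 29.8 + 404.942 = 434.742 °C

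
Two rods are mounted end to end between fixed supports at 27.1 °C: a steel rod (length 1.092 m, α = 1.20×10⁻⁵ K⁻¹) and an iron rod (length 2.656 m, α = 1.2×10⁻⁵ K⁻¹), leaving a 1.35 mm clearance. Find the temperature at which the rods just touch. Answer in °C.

T = 57.1 °C

Gap closes when ΔL₁ + ΔL₂ = 1.35 mm = 1.35×10⁻³ m
(α₁L₁ + α₂L₂)ΔT = g
α₁L₁ + α₂L₂ = 1.20×10⁻⁵×1.092 + 1.2×10⁻⁵×2.656 = 4.4976×10⁻⁵ m/K
ΔT = 1.35×10⁻³ / 4.4976×10⁻⁵ = 30.016 K
T = 27.1 + 30.016 = 57.116 °C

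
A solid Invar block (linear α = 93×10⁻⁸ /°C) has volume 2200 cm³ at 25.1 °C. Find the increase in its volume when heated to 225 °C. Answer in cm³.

Isotropic solid: β ≈ 3α = 2.8×10⁻⁶ /K; ΔT = 199.9 K
ΔV = 3αV₀ΔT = 3(93×10⁻⁸)(2200)(199.9) = 1.23 cm³

ΔV = 1.23 cm³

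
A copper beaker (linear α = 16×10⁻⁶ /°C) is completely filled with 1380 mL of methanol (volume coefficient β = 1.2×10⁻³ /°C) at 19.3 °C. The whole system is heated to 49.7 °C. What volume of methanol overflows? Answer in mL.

The beaker also expands: β_container ≈ 3α = 4.8×10⁻⁵ /K
Net overflow = V₀(β_liq − 3α_cont)ΔT
β − 3α = 1.20×10⁻³ − 4.8×10⁻⁵ = 1.152×10⁻³ /K; ΔT = 30.4 K
ΔV = 1380 × 1.152×10⁻³ × 30.4 = 48.3 mL

48.3 mL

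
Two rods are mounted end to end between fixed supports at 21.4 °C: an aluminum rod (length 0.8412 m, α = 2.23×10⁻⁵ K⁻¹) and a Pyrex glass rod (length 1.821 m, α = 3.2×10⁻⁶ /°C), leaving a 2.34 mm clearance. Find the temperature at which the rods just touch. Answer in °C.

T = 117 °C

Gap closes when ΔL₁ + ΔL₂ = 2.34 mm = 2.34×10⁻³ m
(α₁L₁ + α₂L₂)ΔT = g
α₁L₁ + α₂L₂ = 2.23×10⁻⁵×0.8412 + 3.2×10⁻⁶×1.821 = 2.458596×10⁻⁵ m/K
ΔT = 2.34×10⁻³ / 2.458596×10⁻⁵ = 95.18 K
T = 21.4 + 95.18 = 116.58 °C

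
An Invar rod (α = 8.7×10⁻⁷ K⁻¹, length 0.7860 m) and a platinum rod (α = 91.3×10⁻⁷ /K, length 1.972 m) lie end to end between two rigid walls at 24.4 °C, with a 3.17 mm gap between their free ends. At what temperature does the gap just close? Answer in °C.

Gap closes when ΔL₁ + ΔL₂ = 3.17 mm = 3.17×10⁻³ m
(α₁L₁ + α₂L₂)ΔT = g
α₁L₁ + α₂L₂ = 8.7×10⁻⁷×0.7860 + 91.3×10⁻⁷×1.972 = 1.868818×10⁻⁵ m/K
ΔT = 3.17×10⁻³ / 1.868818×10⁻⁵ = 169.63 K
T = 24.4 + 169.63 = 194.03 °C

T = 194 °C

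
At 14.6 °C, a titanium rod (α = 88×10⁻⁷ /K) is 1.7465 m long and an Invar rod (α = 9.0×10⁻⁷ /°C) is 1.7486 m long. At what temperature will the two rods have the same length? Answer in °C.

T = 166.8 °C

Equal length when α₁L₁ΔT − α₂L₂ΔT = L₂ − L₁ = 2.10×10⁻³ m
α₁L₁ = 1.53692×10⁻⁵, α₂L₂ = 1.57374×10⁻⁶ → Δ(αL) = 1.379546×10⁻⁵ m/K
ΔT = 2.10×10⁻³ / 1.379546×10⁻⁵ = 152.224 K, so T = 14.6 + 152.224 = 166.824 °C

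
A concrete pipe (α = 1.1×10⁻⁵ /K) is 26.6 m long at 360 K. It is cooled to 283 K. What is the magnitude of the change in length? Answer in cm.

ΔL = 2.25 cm

|ΔT| = |283 − 360| = 77 K
ΔL = αL₀ΔT = (1.1×10⁻⁵)(26.6)(77) = 2.25×10⁻² m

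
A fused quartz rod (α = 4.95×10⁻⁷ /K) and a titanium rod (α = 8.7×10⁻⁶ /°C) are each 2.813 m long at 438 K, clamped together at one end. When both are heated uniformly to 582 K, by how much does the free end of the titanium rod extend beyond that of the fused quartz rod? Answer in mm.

ΔT = 144 K
fused quartz: ΔL = 4.95×10⁻⁷ × 2.813 m × 144 = 2.0051×10⁻⁴ m = 0.20051 mm
titanium: ΔL = 8.7×10⁻⁶ × 2.813 m × 144 = 3.5241×10⁻³ m = 3.5241 mm
difference = 3.5241 − 0.20051 = 3.32359 mm

3.32 mm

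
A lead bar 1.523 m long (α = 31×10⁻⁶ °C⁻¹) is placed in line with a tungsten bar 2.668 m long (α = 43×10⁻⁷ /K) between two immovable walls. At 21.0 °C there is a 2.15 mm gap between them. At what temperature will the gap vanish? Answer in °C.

T = 57.6 °C

α₁L₁ = 4.7213×10⁻⁵ m/K, α₂L₂ = 1.14724×10⁻⁵ m/K → total 5.86854×10⁻⁵ m/K
ΔT = g/(α₁L₁+α₂L₂) = 2.15×10⁻³ / 5.86854×10⁻⁵ = 36.636 K
T = 21.0 + 36.636 = 57.636 °C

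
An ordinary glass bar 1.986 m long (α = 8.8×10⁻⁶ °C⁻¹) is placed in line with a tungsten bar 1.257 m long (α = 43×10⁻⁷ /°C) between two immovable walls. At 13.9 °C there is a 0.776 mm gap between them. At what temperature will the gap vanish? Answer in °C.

α₁L₁ = 1.74768×10⁻⁵ m/K, α₂L₂ = 5.4051×10⁻⁶ m/K → total 2.28819×10⁻⁵ m/K
ΔT = g/(α₁L₁+α₂L₂) = 7.76×10⁻⁴ / 2.28819×10⁻⁵ = 33.913 K
T = 13.9 + 33.913 = 47.813 °C

T = 47.8 °C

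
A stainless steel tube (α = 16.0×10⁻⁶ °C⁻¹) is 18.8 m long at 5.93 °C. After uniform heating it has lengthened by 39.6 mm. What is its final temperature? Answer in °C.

T = 138 °C

ΔL = αL₀ΔT ⇒ ΔT = ΔL / (αL₀)
ΔT = 39.6×10⁻³ m / (16.0×10⁻⁶ × 18.8 m) = 131.65 K
T = 5.93 + 131.65 = 137.58 °C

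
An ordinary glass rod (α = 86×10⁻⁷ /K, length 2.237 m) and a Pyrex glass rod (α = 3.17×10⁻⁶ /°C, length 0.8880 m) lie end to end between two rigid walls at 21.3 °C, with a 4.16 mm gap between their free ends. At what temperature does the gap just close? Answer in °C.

Gap closes when ΔL₁ + ΔL₂ = 4.16 mm = 4.16×10⁻³ m
(α₁L₁ + α₂L₂)ΔT = g
α₁L₁ + α₂L₂ = 86×10⁻⁷×2.237 + 3.17×10⁻⁶×0.8880 = 2.205316×10⁻⁵ m/K
ΔT = 4.16×10⁻³ / 2.205316×10⁻⁵ = 188.64 K
T = 21.3 + 188.64 = 209.94 °C

T = 210 °C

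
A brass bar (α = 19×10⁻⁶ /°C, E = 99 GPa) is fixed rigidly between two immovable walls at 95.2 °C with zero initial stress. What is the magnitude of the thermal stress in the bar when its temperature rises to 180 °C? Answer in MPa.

σ = 160 MPa

Fully constrained: the free strain ε = αΔT is blocked, so σ = Eε = EαΔT.
|ΔT| = 84.8 K
σ = 99.0×10⁹ × 19×10⁻⁶ × 84.8 = 1.60×10⁸ Pa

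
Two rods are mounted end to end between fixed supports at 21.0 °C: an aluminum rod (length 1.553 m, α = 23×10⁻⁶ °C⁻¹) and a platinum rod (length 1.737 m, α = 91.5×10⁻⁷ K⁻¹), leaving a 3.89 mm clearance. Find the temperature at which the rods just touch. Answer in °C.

T = 96.4 °C

α₁L₁ = 3.5719×10⁻⁵ m/K, α₂L₂ = 1.589355×10⁻⁵ m/K → total 5.161255×10⁻⁵ m/K
ΔT = g/(α₁L₁+α₂L₂) = 3.89×10⁻³ / 5.161255×10⁻⁵ = 75.369 K
T = 21.0 + 75.369 = 96.369 °C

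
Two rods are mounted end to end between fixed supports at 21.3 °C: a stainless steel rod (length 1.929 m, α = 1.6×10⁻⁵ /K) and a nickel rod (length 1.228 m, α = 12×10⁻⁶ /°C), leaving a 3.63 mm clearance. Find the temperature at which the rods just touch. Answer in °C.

T = 101 °C

Gap closes when ΔL₁ + ΔL₂ = 3.63 mm = 3.63×10⁻³ m
(α₁L₁ + α₂L₂)ΔT = g
α₁L₁ + α₂L₂ = 1.6×10⁻⁵×1.929 + 12×10⁻⁶×1.228 = 4.56×10⁻⁵ m/K
ΔT = 3.63×10⁻³ / 4.56×10⁻⁵ = 79.61 K
T = 21.3 + 79.61 = 100.91 °C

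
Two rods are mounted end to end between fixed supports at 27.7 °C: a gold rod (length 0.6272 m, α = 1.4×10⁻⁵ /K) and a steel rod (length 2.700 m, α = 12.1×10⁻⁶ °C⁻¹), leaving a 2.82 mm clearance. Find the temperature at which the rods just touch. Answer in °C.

Gap closes when ΔL₁ + ΔL₂ = 2.82 mm = 2.82×10⁻³ m
(α₁L₁ + α₂L₂)ΔT = g
α₁L₁ + α₂L₂ = 1.4×10⁻⁵×0.6272 + 12.1×10⁻⁶×2.700 = 4.14508×10⁻⁵ m/K
ΔT = 2.82×10⁻³ / 4.14508×10⁻⁵ = 68.032 K
T = 27.7 + 68.032 = 95.732 °C

T = 95.7 °C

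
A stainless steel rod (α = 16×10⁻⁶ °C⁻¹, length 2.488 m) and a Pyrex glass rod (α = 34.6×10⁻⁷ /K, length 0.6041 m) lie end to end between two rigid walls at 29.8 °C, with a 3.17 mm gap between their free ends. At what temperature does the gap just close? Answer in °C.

T = 105 °C

Gap closes when ΔL₁ + ΔL₂ = 3.17 mm = 3.17×10⁻³ m
(α₁L₁ + α₂L₂)ΔT = g
α₁L₁ + α₂L₂ = 16×10⁻⁶×2.488 + 34.6×10⁻⁷×0.6041 = 4.1898186×10⁻⁵ m/K
ΔT = 3.17×10⁻³ / 4.1898186×10⁻⁵ = 75.66 K
T = 29.8 + 75.66 = 105.46 °C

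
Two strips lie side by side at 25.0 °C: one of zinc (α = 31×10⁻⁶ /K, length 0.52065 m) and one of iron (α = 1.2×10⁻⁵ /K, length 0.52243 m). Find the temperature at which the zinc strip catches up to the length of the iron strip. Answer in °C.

T = 205.3 °C

Equal length when α₁L₁ΔT − α₂L₂ΔT = L₂ − L₁ = 1.78×10⁻³ m
α₁L₁ = 1.614015×10⁻⁵, α₂L₂ = 6.26916×10⁻⁶ → Δ(αL) = 9.87099×10⁻⁶ m/K
ΔT = 1.78×10⁻³ / 9.87099×10⁻⁶ = 180.326 K, so T = 25.0 + 180.326 = 205.326 °C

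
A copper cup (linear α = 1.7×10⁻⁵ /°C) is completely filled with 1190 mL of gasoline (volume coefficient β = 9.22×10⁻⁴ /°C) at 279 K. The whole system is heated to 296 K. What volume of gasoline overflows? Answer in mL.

17.6 mL

The cup also expands: β_container ≈ 3α = 5.1×10⁻⁵ /K
Net overflow = V₀(β_liq − 3α_cont)ΔT
β − 3α = 9.22×10⁻⁴ − 5.1×10⁻⁵ = 8.71×10⁻⁴ /K; ΔT = 17 K
ΔV = 1190 × 8.71×10⁻⁴ × 17 = 17.6 mL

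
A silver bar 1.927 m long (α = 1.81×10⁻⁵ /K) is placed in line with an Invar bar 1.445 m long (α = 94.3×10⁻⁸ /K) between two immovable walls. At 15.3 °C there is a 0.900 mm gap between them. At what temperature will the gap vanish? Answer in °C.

α₁L₁ = 3.48787×10⁻⁵ m/K, α₂L₂ = 1.362635×10⁻⁶ m/K → total 3.6241335×10⁻⁵ m/K
ΔT = g/(α₁L₁+α₂L₂) = 9.00×10⁻⁴ / 3.6241335×10⁻⁵ = 24.834 K
T = 15.3 + 24.834 = 40.134 °C

T = 40.1 °C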